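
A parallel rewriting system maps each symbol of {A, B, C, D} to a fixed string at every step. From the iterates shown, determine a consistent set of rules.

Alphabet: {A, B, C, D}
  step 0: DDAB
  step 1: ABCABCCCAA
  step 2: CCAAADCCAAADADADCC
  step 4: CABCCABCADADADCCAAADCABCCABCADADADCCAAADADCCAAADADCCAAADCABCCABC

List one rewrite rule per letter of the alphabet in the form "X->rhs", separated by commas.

  step 1 ⇒ step 2: ABCABCCCAA ⇒ C·CAA·AD·C·CAA·AD·AD·AD·C·C
    A ↦ C
    B ↦ CAA
    C ↦ AD
  step 0 ⇒ step 1: DDAB ⇒ ABC·ABC·C·CAA
    D ↦ ABC

A->C, B->CAA, C->AD, D->ABC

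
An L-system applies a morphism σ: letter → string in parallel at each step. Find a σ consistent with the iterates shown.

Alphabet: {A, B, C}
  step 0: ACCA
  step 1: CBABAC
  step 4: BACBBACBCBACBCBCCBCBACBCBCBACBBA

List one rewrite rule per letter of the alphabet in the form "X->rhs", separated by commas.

  step 0 ⇒ step 1: ACCA ⇒ C·BA·BA·C
    A ↦ C
    C ↦ BA
    B ↦ CB  (constrained at step 1)

A->C, B->CB, C->BA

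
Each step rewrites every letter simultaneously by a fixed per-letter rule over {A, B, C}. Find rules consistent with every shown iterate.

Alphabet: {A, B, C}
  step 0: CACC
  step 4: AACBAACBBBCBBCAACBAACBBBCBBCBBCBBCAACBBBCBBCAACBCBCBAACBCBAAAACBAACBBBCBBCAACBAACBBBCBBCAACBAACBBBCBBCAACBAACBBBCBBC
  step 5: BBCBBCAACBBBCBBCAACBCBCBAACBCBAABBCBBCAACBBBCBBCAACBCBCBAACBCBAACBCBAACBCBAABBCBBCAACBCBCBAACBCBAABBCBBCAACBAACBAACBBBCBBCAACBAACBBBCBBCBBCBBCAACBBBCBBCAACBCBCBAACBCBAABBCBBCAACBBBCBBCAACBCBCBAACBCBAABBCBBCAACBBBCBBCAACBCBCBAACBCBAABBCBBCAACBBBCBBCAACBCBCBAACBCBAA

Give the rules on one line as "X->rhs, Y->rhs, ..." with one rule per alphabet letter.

  step 4 ⇒ step 5: AACBAACBBBCBBCAACBAACBBBCBBCBBCBBCAACBBBCBBCAACBCBCBAACBCBAAAACBAACBBBCBBCAACBAACBBBCBBCAACBAACBBBCBBCAACBAACBBBCBBC ⇒ BBC·BBC·AA·CB·BBC·BBC·AA·CB·CB·CB·AA·CB·CB·AA·BBC·BBC·AA·CB·BBC·BBC·AA·CB·CB·CB·AA·CB·CB·AA·CB·CB·AA·CB·CB·AA·BBC·BBC·AA·CB·CB·CB·AA·CB·CB·AA·BBC·BBC·AA·CB·AA·CB·AA·CB·BBC·BBC·AA·CB·AA·CB·BBC·BBC·BBC·BBC·AA·CB·BBC·BBC·AA·CB·CB·CB·AA·CB·CB·AA·BBC·BBC·AA·CB·BBC·BBC·AA·CB·CB·CB·AA·CB·CB·AA·BBC·BBC·AA·CB·BBC·BBC·AA·CB·CB·CB·AA·CB·CB·AA·BBC·BBC·AA·CB·BBC·BBC·AA·CB·CB·CB·AA·CB·CB·AA
    A ↦ BBC
    B ↦ CB
    C ↦ AA

A->BBC, B->CB, C->AA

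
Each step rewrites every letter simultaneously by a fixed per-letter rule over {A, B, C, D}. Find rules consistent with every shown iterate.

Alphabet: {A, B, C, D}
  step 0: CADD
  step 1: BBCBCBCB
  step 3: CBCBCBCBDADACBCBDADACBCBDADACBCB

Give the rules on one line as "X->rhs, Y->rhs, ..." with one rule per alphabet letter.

A->CB, B->DA, C->BB, D->CB

  step 0 ⇒ step 1: CADD ⇒ BB·CB·CB·CB
    A ↦ CB
    C ↦ BB
    D ↦ CB
    B ↦ DA  (constrained at step 1)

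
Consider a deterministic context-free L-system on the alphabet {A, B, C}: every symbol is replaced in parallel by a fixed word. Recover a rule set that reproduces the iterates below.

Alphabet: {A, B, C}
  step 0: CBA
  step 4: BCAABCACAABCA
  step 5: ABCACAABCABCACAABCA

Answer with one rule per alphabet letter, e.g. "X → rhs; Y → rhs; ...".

  step 4 ⇒ step 5: BCAABCACAABCA ⇒ A·B·CA·CA·A·B·CA·B·CA·CA·A·B·CA
    A ↦ CA
    B ↦ A
    C ↦ B

A->CA, B->A, C->B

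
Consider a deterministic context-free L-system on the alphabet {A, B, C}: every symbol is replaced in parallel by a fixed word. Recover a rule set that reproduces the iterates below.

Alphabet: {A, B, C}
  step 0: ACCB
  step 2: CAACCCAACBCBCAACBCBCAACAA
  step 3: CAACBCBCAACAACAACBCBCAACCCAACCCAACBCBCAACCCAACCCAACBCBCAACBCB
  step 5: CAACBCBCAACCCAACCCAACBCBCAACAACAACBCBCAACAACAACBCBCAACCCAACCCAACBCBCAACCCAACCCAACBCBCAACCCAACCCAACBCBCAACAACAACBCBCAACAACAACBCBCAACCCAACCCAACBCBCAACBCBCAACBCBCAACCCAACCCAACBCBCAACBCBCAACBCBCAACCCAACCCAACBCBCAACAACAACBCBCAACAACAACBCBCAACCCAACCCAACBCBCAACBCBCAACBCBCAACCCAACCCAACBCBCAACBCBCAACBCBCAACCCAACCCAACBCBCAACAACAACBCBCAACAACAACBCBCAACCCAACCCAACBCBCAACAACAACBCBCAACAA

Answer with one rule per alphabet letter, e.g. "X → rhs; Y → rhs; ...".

  step 2 ⇒ step 3: CAACCCAACBCBCAACBCBCAACAA ⇒ CAA·CB·CB·CAA·CAA·CAA·CB·CB·CAA·CC·CAA·CC·CAA·CB·CB·CAA·CC·CAA·CC·CAA·CB·CB·CAA·CB·CB
    A ↦ CB
    B ↦ CC
    C ↦ CAA

A->CB, B->CC, C->CAA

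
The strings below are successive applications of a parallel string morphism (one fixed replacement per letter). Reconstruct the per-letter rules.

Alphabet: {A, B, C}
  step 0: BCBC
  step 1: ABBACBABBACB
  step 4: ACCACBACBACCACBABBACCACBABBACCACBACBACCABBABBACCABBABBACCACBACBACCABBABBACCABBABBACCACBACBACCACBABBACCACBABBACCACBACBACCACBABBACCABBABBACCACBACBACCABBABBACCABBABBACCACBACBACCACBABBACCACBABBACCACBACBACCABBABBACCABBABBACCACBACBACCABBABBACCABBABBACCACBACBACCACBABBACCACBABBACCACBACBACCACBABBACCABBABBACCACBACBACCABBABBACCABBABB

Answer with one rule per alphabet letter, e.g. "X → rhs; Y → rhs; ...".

A->ACC, B->ABB, C->ACB

  step 0 ⇒ step 1: BCBC ⇒ ABB·ACB·ABB·ACB
    B ↦ ABB
    C ↦ ACB
    A ↦ ACC  (constrained at step 1)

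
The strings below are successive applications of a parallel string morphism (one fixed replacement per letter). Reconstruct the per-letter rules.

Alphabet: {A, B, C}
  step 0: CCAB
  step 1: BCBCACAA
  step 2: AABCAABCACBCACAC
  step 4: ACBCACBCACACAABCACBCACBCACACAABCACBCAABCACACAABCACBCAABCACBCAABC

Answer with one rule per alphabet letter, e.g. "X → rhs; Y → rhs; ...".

A->AC, B->AA, C->BC

  step 1 ⇒ step 2: BCBCACAA ⇒ AA·BC·AA·BC·AC·BC·AC·AC
    A ↦ AC
    B ↦ AA
    C ↦ BC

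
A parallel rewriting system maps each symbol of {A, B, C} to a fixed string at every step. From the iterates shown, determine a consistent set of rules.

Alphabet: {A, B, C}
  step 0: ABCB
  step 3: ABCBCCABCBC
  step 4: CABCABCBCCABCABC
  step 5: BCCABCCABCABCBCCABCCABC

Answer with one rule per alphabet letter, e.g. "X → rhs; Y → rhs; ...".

  step 4 ⇒ step 5: CABCABCBCCABCABC ⇒ BC·C·A·BC·C·A·BC·A·BC·BC·C·A·BC·C·A·BC
    A ↦ C
    B ↦ A
    C ↦ BC

A->C, B->A, C->BC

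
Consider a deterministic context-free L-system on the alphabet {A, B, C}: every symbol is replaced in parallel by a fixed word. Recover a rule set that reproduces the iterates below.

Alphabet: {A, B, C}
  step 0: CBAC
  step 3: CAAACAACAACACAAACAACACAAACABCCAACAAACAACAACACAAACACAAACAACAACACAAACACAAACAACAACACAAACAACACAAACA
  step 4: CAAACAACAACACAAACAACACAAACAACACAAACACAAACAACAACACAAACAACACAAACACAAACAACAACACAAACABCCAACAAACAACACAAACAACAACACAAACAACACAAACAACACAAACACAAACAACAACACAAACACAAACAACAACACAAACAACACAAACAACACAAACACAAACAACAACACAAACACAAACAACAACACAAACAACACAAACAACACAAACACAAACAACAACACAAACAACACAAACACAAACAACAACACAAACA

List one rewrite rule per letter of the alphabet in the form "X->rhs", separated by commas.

  step 3 ⇒ step 4: CAAACAACAACACAAACAACACAAACABCCAACAAACAACAACACAAACACAAACAACAACACAAACACAAACAACAACACAAACAACACAAACA ⇒ CAA·ACA·ACA·ACA·CAA·ACA·ACA·CAA·ACA·ACA·CAA·ACA·CAA·ACA·ACA·ACA·CAA·ACA·ACA·CAA·ACA·CAA·ACA·ACA·ACA·CAA·ACA·BC·CAA·CAA·ACA·ACA·CAA·ACA·ACA·ACA·CAA·ACA·ACA·CAA·ACA·ACA·CAA·ACA·CAA·ACA·ACA·ACA·CAA·ACA·CAA·ACA·ACA·ACA·CAA·ACA·ACA·CAA·ACA·ACA·CAA·ACA·CAA·ACA·ACA·ACA·CAA·ACA·CAA·ACA·ACA·ACA·CAA·ACA·ACA·CAA·ACA·ACA·CAA·ACA·CAA·ACA·ACA·ACA·CAA·ACA·ACA·CAA·ACA·CAA·ACA·ACA·ACA·CAA·ACA
    A ↦ ACA
    B ↦ BC
    C ↦ CAA

A->ACA, B->BC, C->CAA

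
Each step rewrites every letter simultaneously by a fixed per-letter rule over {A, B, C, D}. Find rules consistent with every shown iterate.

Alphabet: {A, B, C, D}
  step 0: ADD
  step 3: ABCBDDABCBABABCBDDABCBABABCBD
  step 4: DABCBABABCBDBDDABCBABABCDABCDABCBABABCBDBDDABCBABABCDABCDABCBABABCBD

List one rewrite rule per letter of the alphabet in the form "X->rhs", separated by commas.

A->D, B->ABC, C->BAB, D->BD

  step 3 ⇒ step 4: ABCBDDABCBABABCBDDABCBABABCBD ⇒ D·ABC·BAB·ABC·BD·BD·D·ABC·BAB·ABC·D·ABC·D·ABC·BAB·ABC·BD·BD·D·ABC·BAB·ABC·D·ABC·D·ABC·BAB·ABC·BD
    A ↦ D
    B ↦ ABC
    C ↦ BAB
    D ↦ BD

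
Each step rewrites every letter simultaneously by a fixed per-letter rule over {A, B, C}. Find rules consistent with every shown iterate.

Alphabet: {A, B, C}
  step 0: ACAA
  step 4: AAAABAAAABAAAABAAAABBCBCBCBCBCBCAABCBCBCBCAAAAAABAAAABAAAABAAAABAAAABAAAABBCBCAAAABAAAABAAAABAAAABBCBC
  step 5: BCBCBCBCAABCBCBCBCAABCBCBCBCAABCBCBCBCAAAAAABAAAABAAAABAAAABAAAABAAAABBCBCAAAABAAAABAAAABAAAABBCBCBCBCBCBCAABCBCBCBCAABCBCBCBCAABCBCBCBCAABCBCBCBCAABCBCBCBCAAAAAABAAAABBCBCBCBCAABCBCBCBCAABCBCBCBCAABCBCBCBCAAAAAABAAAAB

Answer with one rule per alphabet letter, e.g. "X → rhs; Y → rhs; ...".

  step 4 ⇒ step 5: AAAABAAAABAAAABAAAABBCBCBCBCBCBCAABCBCBCBCAAAAAABAAAABAAAABAAAABAAAABAAAABBCBCAAAABAAAABAAAABAAAABBCBC ⇒ BC·BC·BC·BC·AA·BC·BC·BC·BC·AA·BC·BC·BC·BC·AA·BC·BC·BC·BC·AA·AA·AAB·AA·AAB·AA·AAB·AA·AAB·AA·AAB·AA·AAB·BC·BC·AA·AAB·AA·AAB·AA·AAB·AA·AAB·BC·BC·BC·BC·BC·BC·AA·BC·BC·BC·BC·AA·BC·BC·BC·BC·AA·BC·BC·BC·BC·AA·BC·BC·BC·BC·AA·BC·BC·BC·BC·AA·AA·AAB·AA·AAB·BC·BC·BC·BC·AA·BC·BC·BC·BC·AA·BC·BC·BC·BC·AA·BC·BC·BC·BC·AA·AA·AAB·AA·AAB
    A ↦ BC
    B ↦ AA
    C ↦ AAB

A->BC, B->AA, C->AAB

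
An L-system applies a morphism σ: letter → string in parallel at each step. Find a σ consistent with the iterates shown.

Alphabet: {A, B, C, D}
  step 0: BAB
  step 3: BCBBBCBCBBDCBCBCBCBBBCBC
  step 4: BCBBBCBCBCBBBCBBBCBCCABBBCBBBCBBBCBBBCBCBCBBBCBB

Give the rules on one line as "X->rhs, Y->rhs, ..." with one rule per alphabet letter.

  step 3 ⇒ step 4: BCBBBCBCBBDCBCBCBCBBBCBC ⇒ BC·BB·BC·BC·BC·BB·BC·BB·BC·BC·CA·BB·BC·BB·BC·BB·BC·BB·BC·BC·BC·BB·BC·BB
    B ↦ BC
    C ↦ BB
    D ↦ CA
    A ↦ DC  (constrained at step 0)

A->DC, B->BC, C->BB, D->CA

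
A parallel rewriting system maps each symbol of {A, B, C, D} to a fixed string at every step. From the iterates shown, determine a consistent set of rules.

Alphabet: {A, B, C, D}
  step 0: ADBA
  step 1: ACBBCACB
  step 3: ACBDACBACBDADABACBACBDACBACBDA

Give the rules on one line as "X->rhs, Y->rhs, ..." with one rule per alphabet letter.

  step 0 ⇒ step 1: ADBA ⇒ ACB·B·C·ACB
    A ↦ ACB
    B ↦ C
    D ↦ B
    C ↦ DA  (constrained at step 1)

A->ACB, B->C, C->DA, D->B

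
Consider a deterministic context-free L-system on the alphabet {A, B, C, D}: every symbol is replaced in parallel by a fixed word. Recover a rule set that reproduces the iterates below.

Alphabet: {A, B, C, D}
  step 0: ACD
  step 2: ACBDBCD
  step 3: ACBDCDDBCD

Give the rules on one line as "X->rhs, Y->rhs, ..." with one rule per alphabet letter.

  step 2 ⇒ step 3: ACBDBCD ⇒ AC·B·D·CD·D·B·CD
    A ↦ AC
    B ↦ D
    C ↦ B
    D ↦ CD

A->AC, B->D, C->B, D->CD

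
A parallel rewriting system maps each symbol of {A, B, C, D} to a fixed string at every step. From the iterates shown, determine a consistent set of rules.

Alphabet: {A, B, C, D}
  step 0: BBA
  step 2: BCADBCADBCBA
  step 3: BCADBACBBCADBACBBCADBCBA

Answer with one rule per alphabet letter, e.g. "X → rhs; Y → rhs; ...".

  step 2 ⇒ step 3: BCADBCADBCBA ⇒ BC·AD·BA·CB·BC·AD·BA·CB·BC·AD·BC·BA
    A ↦ BA
    B ↦ BC
    C ↦ AD
    D ↦ CB

A->BA, B->BC, C->AD, D->CB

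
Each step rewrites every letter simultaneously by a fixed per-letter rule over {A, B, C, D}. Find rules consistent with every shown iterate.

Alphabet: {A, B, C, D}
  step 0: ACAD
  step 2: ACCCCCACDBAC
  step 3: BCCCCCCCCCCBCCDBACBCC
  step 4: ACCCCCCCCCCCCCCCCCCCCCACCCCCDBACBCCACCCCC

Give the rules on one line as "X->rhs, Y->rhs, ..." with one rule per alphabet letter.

  step 3 ⇒ step 4: BCCCCCCCCCCBCCDBACBCC ⇒ AC·CC·CC·CC·CC·CC·CC·CC·CC·CC·CC·AC·CC·CC·DB·AC·B·CC·AC·CC·CC
    A ↦ B
    B ↦ AC
    C ↦ CC
    D ↦ DB

A->B, B->AC, C->CC, D->DB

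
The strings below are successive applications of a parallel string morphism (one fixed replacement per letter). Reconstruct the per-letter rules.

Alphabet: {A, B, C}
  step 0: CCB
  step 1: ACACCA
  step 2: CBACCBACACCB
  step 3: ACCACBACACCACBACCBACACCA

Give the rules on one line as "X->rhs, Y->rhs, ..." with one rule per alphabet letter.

  step 2 ⇒ step 3: CBACCBACACCB ⇒ AC·CA·CB·AC·AC·CA·CB·AC·CB·AC·AC·CA
    A ↦ CB
    B ↦ CA
    C ↦ AC

A->CB, B->CA, C->AC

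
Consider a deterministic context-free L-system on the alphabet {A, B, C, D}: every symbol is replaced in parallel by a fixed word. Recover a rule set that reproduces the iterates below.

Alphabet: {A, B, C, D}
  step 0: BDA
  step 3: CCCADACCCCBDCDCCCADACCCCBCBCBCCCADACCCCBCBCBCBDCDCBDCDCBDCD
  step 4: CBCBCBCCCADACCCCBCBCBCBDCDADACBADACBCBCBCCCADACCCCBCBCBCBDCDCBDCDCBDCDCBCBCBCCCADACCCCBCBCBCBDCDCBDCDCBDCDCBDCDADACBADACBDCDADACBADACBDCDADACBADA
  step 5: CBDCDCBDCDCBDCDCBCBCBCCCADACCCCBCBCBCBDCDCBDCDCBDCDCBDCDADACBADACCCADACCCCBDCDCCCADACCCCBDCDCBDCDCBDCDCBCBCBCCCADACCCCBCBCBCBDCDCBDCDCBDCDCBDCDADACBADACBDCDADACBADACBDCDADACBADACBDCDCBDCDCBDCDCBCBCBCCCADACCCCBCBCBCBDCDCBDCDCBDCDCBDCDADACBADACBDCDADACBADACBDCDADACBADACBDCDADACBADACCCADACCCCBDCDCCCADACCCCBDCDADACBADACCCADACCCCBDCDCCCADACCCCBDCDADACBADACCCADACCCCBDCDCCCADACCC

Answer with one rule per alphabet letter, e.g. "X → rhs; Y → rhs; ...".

A->CCC, B->DCD, C->CB, D->ADA

  step 4 ⇒ step 5: CBCBCBCCCADACCCCBCBCBCBDCDADACBADACBCBCBCCCADACCCCBCBCBCBDCDCBDCDCBDCDCBCBCBCCCADACCCCBCBCBCBDCDCBDCDCBDCDCBDCDADACBADACBDCDADACBADACBDCDADACBADA ⇒ CB·DCD·CB·DCD·CB·DCD·CB·CB·CB·CCC·ADA·CCC·CB·CB·CB·CB·DCD·CB·DCD·CB·DCD·CB·DCD·ADA·CB·ADA·CCC·ADA·CCC·CB·DCD·CCC·ADA·CCC·CB·DCD·CB·DCD·CB·DCD·CB·CB·CB·CCC·ADA·CCC·CB·CB·CB·CB·DCD·CB·DCD·CB·DCD·CB·DCD·ADA·CB·ADA·CB·DCD·ADA·CB·ADA·CB·DCD·ADA·CB·ADA·CB·DCD·CB·DCD·CB·DCD·CB·CB·CB·CCC·ADA·CCC·CB·CB·CB·CB·DCD·CB·DCD·CB·DCD·CB·DCD·ADA·CB·ADA·CB·DCD·ADA·CB·ADA·CB·DCD·ADA·CB·ADA·CB·DCD·ADA·CB·ADA·CCC·ADA·CCC·CB·DCD·CCC·ADA·CCC·CB·DCD·ADA·CB·ADA·CCC·ADA·CCC·CB·DCD·CCC·ADA·CCC·CB·DCD·ADA·CB·ADA·CCC·ADA·CCC·CB·DCD·CCC·ADA·CCC
    A ↦ CCC
    B ↦ DCD
    C ↦ CB
    D ↦ ADA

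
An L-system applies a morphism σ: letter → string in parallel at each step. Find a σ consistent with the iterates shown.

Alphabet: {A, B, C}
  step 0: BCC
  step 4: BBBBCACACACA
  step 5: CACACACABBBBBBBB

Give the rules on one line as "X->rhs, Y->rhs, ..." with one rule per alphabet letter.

  step 4 ⇒ step 5: BBBBCACACACA ⇒ CA·CA·CA·CA·B·B·B·B·B·B·B·B
    A ↦ B
    B ↦ CA
    C ↦ B

A->B, B->CA, C->B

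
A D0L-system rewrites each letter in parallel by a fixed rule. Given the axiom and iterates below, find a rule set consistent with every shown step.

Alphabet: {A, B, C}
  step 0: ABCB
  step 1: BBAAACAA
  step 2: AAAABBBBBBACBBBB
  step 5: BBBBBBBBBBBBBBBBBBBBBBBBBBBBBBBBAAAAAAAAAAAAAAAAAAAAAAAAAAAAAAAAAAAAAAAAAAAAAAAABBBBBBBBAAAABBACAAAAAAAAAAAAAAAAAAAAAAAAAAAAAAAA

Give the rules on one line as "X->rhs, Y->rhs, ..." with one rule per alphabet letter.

  step 1 ⇒ step 2: BBAAACAA ⇒ AA·AA·BB·BB·BB·AC·BB·BB
    A ↦ BB
    B ↦ AA
    C ↦ AC

A->BB, B->AA, C->AC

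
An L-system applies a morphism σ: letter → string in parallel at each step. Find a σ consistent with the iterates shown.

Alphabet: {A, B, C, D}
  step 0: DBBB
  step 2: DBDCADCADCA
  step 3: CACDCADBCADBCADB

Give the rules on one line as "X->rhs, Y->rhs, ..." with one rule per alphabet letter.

  step 2 ⇒ step 3: DBDCADCADCA ⇒ CA·CD·CA·D·B·CA·D·B·CA·D·B
    A ↦ B
    B ↦ CD
    C ↦ D
    D ↦ CA

A->B, B->CD, C->D, D->CA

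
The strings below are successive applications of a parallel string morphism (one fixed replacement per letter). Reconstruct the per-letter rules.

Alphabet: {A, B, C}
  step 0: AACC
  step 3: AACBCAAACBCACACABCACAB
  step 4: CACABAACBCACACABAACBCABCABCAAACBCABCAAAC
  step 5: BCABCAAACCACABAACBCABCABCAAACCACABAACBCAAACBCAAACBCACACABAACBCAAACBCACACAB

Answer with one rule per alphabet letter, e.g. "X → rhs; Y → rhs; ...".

  step 4 ⇒ step 5: CACABAACBCACACABAACBCABCABCAAACBCABCAAAC ⇒ B·CA·B·CA·AAC·CA·CA·B·AAC·B·CA·B·CA·B·CA·AAC·CA·CA·B·AAC·B·CA·AAC·B·CA·AAC·B·CA·CA·CA·B·AAC·B·CA·AAC·B·CA·CA·CA·B
    A ↦ CA
    B ↦ AAC
    C ↦ B

A->CA, B->AAC, C->B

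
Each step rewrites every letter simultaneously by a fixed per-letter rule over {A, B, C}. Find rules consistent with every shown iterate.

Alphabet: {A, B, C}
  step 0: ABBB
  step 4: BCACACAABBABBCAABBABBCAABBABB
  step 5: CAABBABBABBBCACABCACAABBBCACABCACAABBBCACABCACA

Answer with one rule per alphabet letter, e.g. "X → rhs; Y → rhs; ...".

  step 4 ⇒ step 5: BCACACAABBABBCAABBABBCAABBABB ⇒ CA·AB·B·AB·B·AB·B·B·CA·CA·B·CA·CA·AB·B·B·CA·CA·B·CA·CA·AB·B·B·CA·CA·B·CA·CA
    A ↦ B
    B ↦ CA
    C ↦ AB

A->B, B->CA, C->AB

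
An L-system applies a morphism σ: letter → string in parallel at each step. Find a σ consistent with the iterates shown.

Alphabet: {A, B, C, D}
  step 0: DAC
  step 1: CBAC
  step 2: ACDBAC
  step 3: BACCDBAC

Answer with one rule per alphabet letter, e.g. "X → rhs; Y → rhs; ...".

A->B, B->D, C->AC, D->C

  step 2 ⇒ step 3: ACDBAC ⇒ B·AC·C·D·B·AC
    A ↦ B
    B ↦ D
    C ↦ AC
    D ↦ C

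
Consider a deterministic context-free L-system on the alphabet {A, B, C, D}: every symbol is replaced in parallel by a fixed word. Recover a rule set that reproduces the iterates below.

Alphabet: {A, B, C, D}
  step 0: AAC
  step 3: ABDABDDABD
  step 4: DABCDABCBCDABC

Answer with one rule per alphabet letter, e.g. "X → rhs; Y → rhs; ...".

  step 3 ⇒ step 4: ABDABDDABD ⇒ D·A·BC·D·A·BC·BC·D·A·BC
    A ↦ D
    B ↦ A
    D ↦ BC
    C ↦ BD  (constrained at step 0)

A->D, B->A, C->BD, D->BC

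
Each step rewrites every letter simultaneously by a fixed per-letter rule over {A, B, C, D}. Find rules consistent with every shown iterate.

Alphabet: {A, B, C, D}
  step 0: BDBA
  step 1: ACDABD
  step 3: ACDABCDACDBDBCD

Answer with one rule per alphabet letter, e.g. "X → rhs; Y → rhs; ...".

A->BD, B->A, C->B, D->CD

  step 0 ⇒ step 1: BDBA ⇒ A·CD·A·BD
    A ↦ BD
    B ↦ A
    D ↦ CD
    C ↦ B  (constrained at step 1)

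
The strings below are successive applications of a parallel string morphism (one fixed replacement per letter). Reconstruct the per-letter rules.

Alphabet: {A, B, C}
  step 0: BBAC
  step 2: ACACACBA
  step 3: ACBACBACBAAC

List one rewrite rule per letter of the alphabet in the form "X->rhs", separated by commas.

A->AC, B->A, C->B

  step 2 ⇒ step 3: ACACACBA ⇒ AC·B·AC·B·AC·B·A·AC
    A ↦ AC
    B ↦ A
    C ↦ B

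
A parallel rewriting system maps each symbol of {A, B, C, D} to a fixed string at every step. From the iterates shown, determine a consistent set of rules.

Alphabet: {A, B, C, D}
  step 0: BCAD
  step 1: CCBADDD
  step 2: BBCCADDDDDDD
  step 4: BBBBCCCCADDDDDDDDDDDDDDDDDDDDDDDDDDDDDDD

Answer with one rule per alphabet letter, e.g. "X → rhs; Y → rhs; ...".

  step 1 ⇒ step 2: CCBADDD ⇒ B·B·CC·AD·DD·DD·DD
    A ↦ AD
    B ↦ CC
    C ↦ B
    D ↦ DD

A->AD, B->CC, C->B, D->DD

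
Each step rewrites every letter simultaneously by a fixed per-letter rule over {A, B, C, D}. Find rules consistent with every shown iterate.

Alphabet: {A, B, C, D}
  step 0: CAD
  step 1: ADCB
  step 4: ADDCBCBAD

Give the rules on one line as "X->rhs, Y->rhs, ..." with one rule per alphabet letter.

  step 0 ⇒ step 1: CAD ⇒ A·D·CB
    A ↦ D
    C ↦ A
    D ↦ CB
    B ↦ D  (constrained at step 1)

A->D, B->D, C->A, D->CB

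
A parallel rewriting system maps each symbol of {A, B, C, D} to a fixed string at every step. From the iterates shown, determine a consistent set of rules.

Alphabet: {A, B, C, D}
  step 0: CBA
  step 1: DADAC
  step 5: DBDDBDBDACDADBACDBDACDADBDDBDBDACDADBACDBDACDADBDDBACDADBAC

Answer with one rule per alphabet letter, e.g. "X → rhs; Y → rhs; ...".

  step 0 ⇒ step 1: CBA ⇒ DA·D·AC
    A ↦ AC
    B ↦ D
    C ↦ DA
    D ↦ DB  (constrained at step 1)

A->AC, B->D, C->DA, D->DB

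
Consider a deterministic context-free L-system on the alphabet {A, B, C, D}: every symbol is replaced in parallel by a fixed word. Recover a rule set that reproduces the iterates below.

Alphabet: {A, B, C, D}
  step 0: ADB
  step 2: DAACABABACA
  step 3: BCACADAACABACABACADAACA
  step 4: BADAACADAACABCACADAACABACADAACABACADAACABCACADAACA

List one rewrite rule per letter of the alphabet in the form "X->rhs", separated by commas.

  step 3 ⇒ step 4: BCACADAACABACABACADAACA ⇒ BA·DAA·CA·DAA·CA·B·CA·CA·DAA·CA·BA·CA·DAA·CA·BA·CA·DAA·CA·B·CA·CA·DAA·CA
    A ↦ CA
    B ↦ BA
    C ↦ DAA
    D ↦ B

A->CA, B->BA, C->DAA, D->B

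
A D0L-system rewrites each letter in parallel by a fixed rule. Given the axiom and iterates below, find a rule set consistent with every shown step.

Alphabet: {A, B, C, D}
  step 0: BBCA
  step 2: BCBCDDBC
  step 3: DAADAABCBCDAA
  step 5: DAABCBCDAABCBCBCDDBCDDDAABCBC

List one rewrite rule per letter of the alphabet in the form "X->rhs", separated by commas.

  step 2 ⇒ step 3: BCBCDDBC ⇒ D·AA·D·AA·BC·BC·D·AA
    B ↦ D
    C ↦ AA
    D ↦ BC
    A ↦ D  (constrained at step 0)

A->D, B->D, C->AA, D->BC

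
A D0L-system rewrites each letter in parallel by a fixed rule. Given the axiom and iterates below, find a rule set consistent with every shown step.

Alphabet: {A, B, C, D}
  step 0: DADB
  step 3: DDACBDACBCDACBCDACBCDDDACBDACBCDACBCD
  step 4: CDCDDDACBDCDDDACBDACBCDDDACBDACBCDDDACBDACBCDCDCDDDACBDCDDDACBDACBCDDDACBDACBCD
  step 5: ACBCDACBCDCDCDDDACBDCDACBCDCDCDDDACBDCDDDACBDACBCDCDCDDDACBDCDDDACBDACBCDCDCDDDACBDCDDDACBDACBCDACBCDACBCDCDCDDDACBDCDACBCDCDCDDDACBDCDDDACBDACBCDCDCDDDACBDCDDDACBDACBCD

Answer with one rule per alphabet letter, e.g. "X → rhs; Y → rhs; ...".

A->DD, B->D, C->ACB, D->CD

  step 4 ⇒ step 5: CDCDDDACBDCDDDACBDACBCDDDACBDACBCDDDACBDACBCDCDCDDDACBDCDDDACBDACBCDDDACBDACBCD ⇒ ACB·CD·ACB·CD·CD·CD·DD·ACB·D·CD·ACB·CD·CD·CD·DD·ACB·D·CD·DD·ACB·D·ACB·CD·CD·CD·DD·ACB·D·CD·DD·ACB·D·ACB·CD·CD·CD·DD·ACB·D·CD·DD·ACB·D·ACB·CD·ACB·CD·ACB·CD·CD·CD·DD·ACB·D·CD·ACB·CD·CD·CD·DD·ACB·D·CD·DD·ACB·D·ACB·CD·CD·CD·DD·ACB·D·CD·DD·ACB·D·ACB·CD
    A ↦ DD
    B ↦ D
    C ↦ ACB
    D ↦ CD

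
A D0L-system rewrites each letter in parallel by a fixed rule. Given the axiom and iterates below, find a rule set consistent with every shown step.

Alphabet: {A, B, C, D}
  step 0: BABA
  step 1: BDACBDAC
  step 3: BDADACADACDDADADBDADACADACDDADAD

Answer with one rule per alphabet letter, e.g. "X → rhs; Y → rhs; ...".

A->AC, B->BD, C->DD, D->AD

  step 0 ⇒ step 1: BABA ⇒ BD·AC·BD·AC
    A ↦ AC
    B ↦ BD
    C ↦ DD  (constrained at step 1)
    D ↦ AD  (constrained at step 1)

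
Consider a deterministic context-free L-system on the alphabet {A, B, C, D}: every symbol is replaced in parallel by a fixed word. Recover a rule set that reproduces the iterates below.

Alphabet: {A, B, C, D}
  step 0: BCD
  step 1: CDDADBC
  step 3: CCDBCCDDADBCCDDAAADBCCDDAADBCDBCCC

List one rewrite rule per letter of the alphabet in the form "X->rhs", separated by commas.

  step 0 ⇒ step 1: BCD ⇒ CDD·A·DBC
    B ↦ CDD
    C ↦ A
    D ↦ DBC
    A ↦ CC  (constrained at step 1)

A->CC, B->CDD, C->A, D->DBC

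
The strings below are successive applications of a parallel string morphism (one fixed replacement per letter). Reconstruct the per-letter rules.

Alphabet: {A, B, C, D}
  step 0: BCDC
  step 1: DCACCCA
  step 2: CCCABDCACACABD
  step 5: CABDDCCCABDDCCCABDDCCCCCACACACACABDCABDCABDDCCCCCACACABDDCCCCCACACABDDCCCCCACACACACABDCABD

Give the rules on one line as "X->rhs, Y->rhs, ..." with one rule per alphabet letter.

A->BD, B->D, C->CA, D->CC

  step 1 ⇒ step 2: DCACCCA ⇒ CC·CA·BD·CA·CA·CA·BD
    A ↦ BD
    C ↦ CA
    D ↦ CC
  step 0 ⇒ step 1: BCDC ⇒ D·CA·CC·CA
    B ↦ D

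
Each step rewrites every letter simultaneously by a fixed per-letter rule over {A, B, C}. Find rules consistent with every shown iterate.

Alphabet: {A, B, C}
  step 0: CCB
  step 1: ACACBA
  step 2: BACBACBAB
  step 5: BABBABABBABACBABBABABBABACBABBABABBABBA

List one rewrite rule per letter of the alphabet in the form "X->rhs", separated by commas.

  step 1 ⇒ step 2: ACACBA ⇒ B·AC·B·AC·BA·B
    A ↦ B
    B ↦ BA
    C ↦ AC

A->B, B->BA, C->AC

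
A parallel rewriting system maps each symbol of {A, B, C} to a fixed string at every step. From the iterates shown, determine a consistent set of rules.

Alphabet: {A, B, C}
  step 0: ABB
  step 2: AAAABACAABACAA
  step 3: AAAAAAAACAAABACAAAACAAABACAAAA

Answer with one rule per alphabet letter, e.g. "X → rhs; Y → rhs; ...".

A->AA, B->CA, C->BAC

  step 2 ⇒ step 3: AAAABACAABACAA ⇒ AA·AA·AA·AA·CA·AA·BAC·AA·AA·CA·AA·BAC·AA·AA
    A ↦ AA
    B ↦ CA
    C ↦ BAC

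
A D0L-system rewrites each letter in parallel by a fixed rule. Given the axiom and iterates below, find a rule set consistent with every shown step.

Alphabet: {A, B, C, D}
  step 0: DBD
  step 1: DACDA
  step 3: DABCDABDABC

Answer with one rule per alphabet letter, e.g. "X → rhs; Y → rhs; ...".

A->B, B->C, C->DA, D->DA

  step 0 ⇒ step 1: DBD ⇒ DA·C·DA
    B ↦ C
    D ↦ DA
    A ↦ B  (constrained at step 1)
    C ↦ DA  (constrained at step 1)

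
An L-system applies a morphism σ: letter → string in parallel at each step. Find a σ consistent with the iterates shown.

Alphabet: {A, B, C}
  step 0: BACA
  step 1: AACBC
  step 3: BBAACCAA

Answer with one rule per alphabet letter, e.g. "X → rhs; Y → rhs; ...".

  step 0 ⇒ step 1: BACA ⇒ AA·C·B·C
    A ↦ C
    B ↦ AA
    C ↦ B

A->C, B->AA, C->B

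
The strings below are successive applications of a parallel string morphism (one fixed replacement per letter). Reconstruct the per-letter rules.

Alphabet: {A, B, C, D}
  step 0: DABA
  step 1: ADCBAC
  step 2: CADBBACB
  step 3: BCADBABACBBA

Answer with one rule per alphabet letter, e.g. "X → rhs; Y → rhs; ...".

  step 2 ⇒ step 3: CADBBACB ⇒ B·C·AD·BA·BA·C·B·BA
    A ↦ C
    B ↦ BA
    C ↦ B
    D ↦ AD

A->C, B->BA, C->B, D->AD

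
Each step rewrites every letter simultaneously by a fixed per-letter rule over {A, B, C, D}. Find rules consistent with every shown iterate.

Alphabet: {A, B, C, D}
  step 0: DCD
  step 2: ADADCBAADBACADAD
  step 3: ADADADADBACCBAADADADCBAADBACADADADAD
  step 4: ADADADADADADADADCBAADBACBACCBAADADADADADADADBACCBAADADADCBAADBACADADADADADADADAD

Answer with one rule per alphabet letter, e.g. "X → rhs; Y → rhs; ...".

A->AD, B->CBA, C->BAC, D->AD

  step 3 ⇒ step 4: ADADADADBACCBAADADADCBAADBACADADADAD ⇒ AD·AD·AD·AD·AD·AD·AD·AD·CBA·AD·BAC·BAC·CBA·AD·AD·AD·AD·AD·AD·AD·BAC·CBA·AD·AD·AD·CBA·AD·BAC·AD·AD·AD·AD·AD·AD·AD·AD
    A ↦ AD
    B ↦ CBA
    C ↦ BAC
    D ↦ AD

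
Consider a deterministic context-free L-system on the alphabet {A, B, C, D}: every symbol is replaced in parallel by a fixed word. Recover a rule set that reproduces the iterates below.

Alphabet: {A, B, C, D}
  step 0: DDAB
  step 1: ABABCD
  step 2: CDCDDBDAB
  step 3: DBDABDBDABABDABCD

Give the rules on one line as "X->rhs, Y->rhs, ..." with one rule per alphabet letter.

  step 2 ⇒ step 3: CDCDDBDAB ⇒ DBD·AB·DBD·AB·AB·D·AB·C·D
    A ↦ C
    B ↦ D
    C ↦ DBD
    D ↦ AB

A->C, B->D, C->DBD, D->AB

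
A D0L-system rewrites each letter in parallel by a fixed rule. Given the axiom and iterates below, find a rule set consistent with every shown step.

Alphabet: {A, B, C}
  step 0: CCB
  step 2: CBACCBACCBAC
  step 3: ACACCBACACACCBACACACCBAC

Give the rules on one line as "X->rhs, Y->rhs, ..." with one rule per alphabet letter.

A->CB, B->AC, C->AC

  step 2 ⇒ step 3: CBACCBACCBAC ⇒ AC·AC·CB·AC·AC·AC·CB·AC·AC·AC·CB·AC
    A ↦ CB
    B ↦ AC
    C ↦ AC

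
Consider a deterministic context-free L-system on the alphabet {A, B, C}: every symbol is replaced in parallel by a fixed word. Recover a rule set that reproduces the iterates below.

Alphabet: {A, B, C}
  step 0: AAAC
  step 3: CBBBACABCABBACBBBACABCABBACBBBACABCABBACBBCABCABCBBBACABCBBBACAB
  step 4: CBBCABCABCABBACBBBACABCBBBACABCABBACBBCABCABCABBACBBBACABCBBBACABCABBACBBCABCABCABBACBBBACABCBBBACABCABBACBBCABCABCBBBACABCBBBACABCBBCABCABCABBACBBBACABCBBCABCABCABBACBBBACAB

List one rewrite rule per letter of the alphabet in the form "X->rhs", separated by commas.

A->BA, B->CAB, C->CBB

  step 3 ⇒ step 4: CBBBACABCABBACBBBACABCABBACBBBACABCABBACBBCABCABCBBBACABCBBBACAB ⇒ CBB·CAB·CAB·CAB·BA·CBB·BA·CAB·CBB·BA·CAB·CAB·BA·CBB·CAB·CAB·CAB·BA·CBB·BA·CAB·CBB·BA·CAB·CAB·BA·CBB·CAB·CAB·CAB·BA·CBB·BA·CAB·CBB·BA·CAB·CAB·BA·CBB·CAB·CAB·CBB·BA·CAB·CBB·BA·CAB·CBB·CAB·CAB·CAB·BA·CBB·BA·CAB·CBB·CAB·CAB·CAB·BA·CBB·BA·CAB
    A ↦ BA
    B ↦ CAB
    C ↦ CBB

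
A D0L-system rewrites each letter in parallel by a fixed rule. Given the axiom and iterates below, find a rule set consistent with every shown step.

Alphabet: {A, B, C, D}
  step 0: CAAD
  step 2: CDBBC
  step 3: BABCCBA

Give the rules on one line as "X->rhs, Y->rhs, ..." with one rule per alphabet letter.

A->D, B->C, C->BA, D->B

  step 2 ⇒ step 3: CDBBC ⇒ BA·B·C·C·BA
    B ↦ C
    C ↦ BA
    D ↦ B
    A ↦ D  (constrained at step 0)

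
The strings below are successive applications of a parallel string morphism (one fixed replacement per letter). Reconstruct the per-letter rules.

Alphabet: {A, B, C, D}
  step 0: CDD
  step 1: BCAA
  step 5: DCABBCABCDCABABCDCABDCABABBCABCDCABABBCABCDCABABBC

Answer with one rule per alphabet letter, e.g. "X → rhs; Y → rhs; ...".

A->DC, B->AB, C->BC, D->A

  step 0 ⇒ step 1: CDD ⇒ BC·A·A
    C ↦ BC
    D ↦ A
    A ↦ DC  (constrained at step 1)
    B ↦ AB  (constrained at step 1)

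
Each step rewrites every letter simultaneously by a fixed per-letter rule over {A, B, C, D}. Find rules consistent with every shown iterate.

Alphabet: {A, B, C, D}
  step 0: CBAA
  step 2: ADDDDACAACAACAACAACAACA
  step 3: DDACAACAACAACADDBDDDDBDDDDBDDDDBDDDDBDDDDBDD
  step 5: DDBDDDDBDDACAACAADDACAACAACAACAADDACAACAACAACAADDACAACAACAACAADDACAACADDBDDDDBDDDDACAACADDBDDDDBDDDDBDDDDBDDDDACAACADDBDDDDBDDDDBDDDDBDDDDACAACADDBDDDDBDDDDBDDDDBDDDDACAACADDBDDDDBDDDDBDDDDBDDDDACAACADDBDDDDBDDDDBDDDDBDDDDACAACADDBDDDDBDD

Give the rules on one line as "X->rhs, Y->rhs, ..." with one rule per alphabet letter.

A->DD, B->ADD, C->B, D->ACA

  step 2 ⇒ step 3: ADDDDACAACAACAACAACAACA ⇒ DD·ACA·ACA·ACA·ACA·DD·B·DD·DD·B·DD·DD·B·DD·DD·B·DD·DD·B·DD·DD·B·DD
    A ↦ DD
    C ↦ B
    D ↦ ACA
    B ↦ ADD  (constrained at step 0)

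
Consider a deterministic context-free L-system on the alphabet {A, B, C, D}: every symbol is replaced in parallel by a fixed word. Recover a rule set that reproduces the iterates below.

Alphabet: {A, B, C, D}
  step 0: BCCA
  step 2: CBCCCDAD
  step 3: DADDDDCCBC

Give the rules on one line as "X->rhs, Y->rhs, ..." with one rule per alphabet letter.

  step 2 ⇒ step 3: CBCCCDAD ⇒ D·AD·D·D·D·C·CB·C
    A ↦ CB
    B ↦ AD
    C ↦ D
    D ↦ C

A->CB, B->AD, C->D, D->C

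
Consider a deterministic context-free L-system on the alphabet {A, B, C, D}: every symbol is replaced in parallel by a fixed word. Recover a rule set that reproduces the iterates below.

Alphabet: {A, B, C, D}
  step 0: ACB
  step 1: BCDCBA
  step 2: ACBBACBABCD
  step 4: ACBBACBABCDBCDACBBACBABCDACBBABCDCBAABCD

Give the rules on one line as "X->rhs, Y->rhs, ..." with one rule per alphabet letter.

A->BCD, B->A, C->CB, D->BA

  step 1 ⇒ step 2: BCDCBA ⇒ A·CB·BA·CB·A·BCD
    A ↦ BCD
    B ↦ A
    C ↦ CB
    D ↦ BA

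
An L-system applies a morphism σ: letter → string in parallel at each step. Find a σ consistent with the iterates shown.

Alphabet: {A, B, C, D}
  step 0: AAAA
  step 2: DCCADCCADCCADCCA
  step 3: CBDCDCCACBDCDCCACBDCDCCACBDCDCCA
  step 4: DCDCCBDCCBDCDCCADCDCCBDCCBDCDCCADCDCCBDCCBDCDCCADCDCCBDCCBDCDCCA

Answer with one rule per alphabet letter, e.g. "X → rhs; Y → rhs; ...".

A->CA, B->DC, C->DC, D->CB

  step 3 ⇒ step 4: CBDCDCCACBDCDCCACBDCDCCACBDCDCCA ⇒ DC·DC·CB·DC·CB·DC·DC·CA·DC·DC·CB·DC·CB·DC·DC·CA·DC·DC·CB·DC·CB·DC·DC·CA·DC·DC·CB·DC·CB·DC·DC·CA
    A ↦ CA
    B ↦ DC
    C ↦ DC
    D ↦ CB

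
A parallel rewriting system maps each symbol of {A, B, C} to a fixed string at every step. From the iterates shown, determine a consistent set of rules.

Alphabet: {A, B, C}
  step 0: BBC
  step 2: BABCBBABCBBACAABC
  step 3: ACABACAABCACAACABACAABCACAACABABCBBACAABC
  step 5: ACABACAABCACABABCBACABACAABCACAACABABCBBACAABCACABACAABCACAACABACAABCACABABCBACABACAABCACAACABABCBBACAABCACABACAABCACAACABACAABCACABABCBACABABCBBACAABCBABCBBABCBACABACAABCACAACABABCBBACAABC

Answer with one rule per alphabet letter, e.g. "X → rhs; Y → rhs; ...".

  step 2 ⇒ step 3: BABCBBABCBBACAABC ⇒ ACA·B·ACA·ABC·ACA·ACA·B·ACA·ABC·ACA·ACA·B·ABC·B·B·ACA·ABC
    A ↦ B
    B ↦ ACA
    C ↦ ABC

A->B, B->ACA, C->ABC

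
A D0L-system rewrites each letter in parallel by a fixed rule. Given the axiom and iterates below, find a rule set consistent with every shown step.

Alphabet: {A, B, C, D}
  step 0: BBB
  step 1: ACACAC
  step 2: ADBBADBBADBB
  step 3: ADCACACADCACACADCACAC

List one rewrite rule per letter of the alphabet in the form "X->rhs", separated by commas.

  step 2 ⇒ step 3: ADBBADBBADBB ⇒ AD·C·AC·AC·AD·C·AC·AC·AD·C·AC·AC
    A ↦ AD
    B ↦ AC
    D ↦ C
  step 1 ⇒ step 2: ACACAC ⇒ AD·BB·AD·BB·AD·BB
    C ↦ BB

A->AD, B->AC, C->BB, D->C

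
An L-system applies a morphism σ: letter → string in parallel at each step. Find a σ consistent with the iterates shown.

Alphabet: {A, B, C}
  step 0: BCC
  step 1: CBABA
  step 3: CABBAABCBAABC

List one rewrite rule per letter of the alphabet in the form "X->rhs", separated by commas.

A->AB, B->C, C->BA

  step 0 ⇒ step 1: BCC ⇒ C·BA·BA
    B ↦ C
    C ↦ BA
    A ↦ AB  (constrained at step 1)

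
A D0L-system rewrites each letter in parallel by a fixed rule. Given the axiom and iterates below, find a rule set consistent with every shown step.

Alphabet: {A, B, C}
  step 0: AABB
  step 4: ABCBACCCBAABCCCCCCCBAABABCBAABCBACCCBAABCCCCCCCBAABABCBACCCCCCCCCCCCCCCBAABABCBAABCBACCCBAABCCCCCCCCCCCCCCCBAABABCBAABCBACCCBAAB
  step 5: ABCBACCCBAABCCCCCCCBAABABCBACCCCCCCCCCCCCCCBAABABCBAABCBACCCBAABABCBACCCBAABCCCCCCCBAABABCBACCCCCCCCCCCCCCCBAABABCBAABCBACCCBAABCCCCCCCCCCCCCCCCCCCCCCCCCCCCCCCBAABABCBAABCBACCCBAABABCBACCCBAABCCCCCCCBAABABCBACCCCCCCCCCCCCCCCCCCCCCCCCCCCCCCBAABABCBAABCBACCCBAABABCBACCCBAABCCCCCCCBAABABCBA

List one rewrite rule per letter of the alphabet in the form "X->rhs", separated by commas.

  step 4 ⇒ step 5: ABCBACCCBAABCCCCCCCBAABABCBAABCBACCCBAABCCCCCCCBAABABCBACCCCCCCCCCCCCCCBAABABCBAABCBACCCBAABCCCCCCCCCCCCCCCBAABABCBAABCBACCCBAAB ⇒ AB·CBA·CC·CBA·AB·CC·CC·CC·CBA·AB·AB·CBA·CC·CC·CC·CC·CC·CC·CC·CBA·AB·AB·CBA·AB·CBA·CC·CBA·AB·AB·CBA·CC·CBA·AB·CC·CC·CC·CBA·AB·AB·CBA·CC·CC·CC·CC·CC·CC·CC·CBA·AB·AB·CBA·AB·CBA·CC·CBA·AB·CC·CC·CC·CC·CC·CC·CC·CC·CC·CC·CC·CC·CC·CC·CC·CBA·AB·AB·CBA·AB·CBA·CC·CBA·AB·AB·CBA·CC·CBA·AB·CC·CC·CC·CBA·AB·AB·CBA·CC·CC·CC·CC·CC·CC·CC·CC·CC·CC·CC·CC·CC·CC·CC·CBA·AB·AB·CBA·AB·CBA·CC·CBA·AB·AB·CBA·CC·CBA·AB·CC·CC·CC·CBA·AB·AB·CBA
    A ↦ AB
    B ↦ CBA
    C ↦ CC

A->AB, B->CBA, C->CC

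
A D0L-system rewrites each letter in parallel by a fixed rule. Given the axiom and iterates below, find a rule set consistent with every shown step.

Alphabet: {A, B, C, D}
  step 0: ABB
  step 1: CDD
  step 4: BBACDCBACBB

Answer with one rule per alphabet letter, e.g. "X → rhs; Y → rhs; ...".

A->C, B->D, C->BAC, D->B

  step 0 ⇒ step 1: ABB ⇒ C·D·D
    A ↦ C
    B ↦ D
    C ↦ BAC  (constrained at step 1)
    D ↦ B  (constrained at step 1)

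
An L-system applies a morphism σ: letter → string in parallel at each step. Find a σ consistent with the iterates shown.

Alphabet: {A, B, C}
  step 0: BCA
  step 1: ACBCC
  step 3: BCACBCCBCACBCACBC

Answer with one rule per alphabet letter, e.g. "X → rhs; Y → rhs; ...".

  step 0 ⇒ step 1: BCA ⇒ AC·BC·C
    A ↦ C
    B ↦ AC
    C ↦ BC

A->C, B->AC, C->BC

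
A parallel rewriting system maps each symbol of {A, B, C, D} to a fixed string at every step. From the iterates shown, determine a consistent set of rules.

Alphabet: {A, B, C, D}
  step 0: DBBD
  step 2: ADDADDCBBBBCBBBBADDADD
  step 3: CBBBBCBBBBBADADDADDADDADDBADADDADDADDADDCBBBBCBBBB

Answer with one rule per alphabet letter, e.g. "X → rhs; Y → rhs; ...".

A->C, B->ADD, C->BAD, D->BB

  step 2 ⇒ step 3: ADDADDCBBBBCBBBBADDADD ⇒ C·BB·BB·C·BB·BB·BAD·ADD·ADD·ADD·ADD·BAD·ADD·ADD·ADD·ADD·C·BB·BB·C·BB·BB
    A ↦ C
    B ↦ ADD
    C ↦ BAD
    D ↦ BB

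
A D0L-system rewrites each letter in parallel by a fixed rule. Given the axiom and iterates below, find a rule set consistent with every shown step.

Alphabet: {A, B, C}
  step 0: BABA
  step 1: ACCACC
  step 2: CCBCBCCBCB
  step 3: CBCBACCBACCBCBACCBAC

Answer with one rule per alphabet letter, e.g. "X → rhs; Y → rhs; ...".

A->C, B->AC, C->CB

  step 2 ⇒ step 3: CCBCBCCBCB ⇒ CB·CB·AC·CB·AC·CB·CB·AC·CB·AC
    B ↦ AC
    C ↦ CB
  step 0 ⇒ step 1: BABA ⇒ AC·C·AC·C
    A ↦ C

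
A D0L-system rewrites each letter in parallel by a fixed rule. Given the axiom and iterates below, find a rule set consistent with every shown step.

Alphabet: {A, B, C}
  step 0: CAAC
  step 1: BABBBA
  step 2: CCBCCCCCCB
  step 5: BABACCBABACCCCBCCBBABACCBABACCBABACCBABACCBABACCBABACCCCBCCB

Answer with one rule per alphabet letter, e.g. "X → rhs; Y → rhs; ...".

  step 1 ⇒ step 2: BABBBA ⇒ CC·B·CC·CC·CC·B
    A ↦ B
    B ↦ CC
  step 0 ⇒ step 1: CAAC ⇒ BA·B·B·BA
    C ↦ BA

A->B, B->CC, C->BA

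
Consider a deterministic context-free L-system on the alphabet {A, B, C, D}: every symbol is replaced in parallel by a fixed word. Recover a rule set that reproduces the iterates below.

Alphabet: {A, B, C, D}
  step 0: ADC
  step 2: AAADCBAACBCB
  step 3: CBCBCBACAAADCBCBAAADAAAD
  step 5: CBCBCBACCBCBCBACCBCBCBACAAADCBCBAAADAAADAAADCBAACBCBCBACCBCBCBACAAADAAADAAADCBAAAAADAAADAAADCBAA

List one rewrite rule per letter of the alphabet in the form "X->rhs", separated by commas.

A->CB, B->AD, C->AA, D->AC

  step 2 ⇒ step 3: AAADCBAACBCB ⇒ CB·CB·CB·AC·AA·AD·CB·CB·AA·AD·AA·AD
    A ↦ CB
    B ↦ AD
    C ↦ AA
    D ↦ AC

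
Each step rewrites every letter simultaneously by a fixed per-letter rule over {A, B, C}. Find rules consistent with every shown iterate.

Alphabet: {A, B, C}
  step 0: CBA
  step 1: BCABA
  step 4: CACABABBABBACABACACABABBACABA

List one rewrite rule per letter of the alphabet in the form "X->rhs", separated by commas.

A->BA, B->CA, C->B

  step 0 ⇒ step 1: CBA ⇒ B·CA·BA
    A ↦ BA
    B ↦ CA
    C ↦ B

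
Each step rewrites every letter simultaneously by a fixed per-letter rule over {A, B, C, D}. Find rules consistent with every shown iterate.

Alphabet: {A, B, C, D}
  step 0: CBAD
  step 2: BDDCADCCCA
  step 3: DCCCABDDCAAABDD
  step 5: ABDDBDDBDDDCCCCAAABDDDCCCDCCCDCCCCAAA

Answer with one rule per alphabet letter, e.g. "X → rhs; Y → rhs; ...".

  step 2 ⇒ step 3: BDDCADCCCA ⇒ DC·C·C·A·BDD·C·A·A·A·BDD
    A ↦ BDD
    B ↦ DC
    C ↦ A
    D ↦ C

A->BDD, B->DC, C->A, D->C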